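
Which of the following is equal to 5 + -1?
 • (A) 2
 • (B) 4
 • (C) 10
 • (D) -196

5 + -1 = 4
B) 4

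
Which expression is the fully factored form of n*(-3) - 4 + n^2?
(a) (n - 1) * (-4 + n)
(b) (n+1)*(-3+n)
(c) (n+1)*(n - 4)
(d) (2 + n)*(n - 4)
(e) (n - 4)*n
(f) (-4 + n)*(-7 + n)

We need to factor n*(-3) - 4 + n^2.
The factored form is (n+1)*(n - 4).
c) (n+1)*(n - 4)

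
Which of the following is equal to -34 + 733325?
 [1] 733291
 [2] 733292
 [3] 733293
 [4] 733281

-34 + 733325 = 733291
1) 733291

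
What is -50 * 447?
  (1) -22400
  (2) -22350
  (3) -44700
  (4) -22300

-50 * 447 = -22350
2) -22350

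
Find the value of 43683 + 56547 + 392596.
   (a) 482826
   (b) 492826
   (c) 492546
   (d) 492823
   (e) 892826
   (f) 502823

First: 43683 + 56547 = 100230
Then: 100230 + 392596 = 492826
b) 492826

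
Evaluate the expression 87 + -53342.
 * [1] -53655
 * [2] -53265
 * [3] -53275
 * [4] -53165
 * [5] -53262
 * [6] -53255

87 + -53342 = -53255
6) -53255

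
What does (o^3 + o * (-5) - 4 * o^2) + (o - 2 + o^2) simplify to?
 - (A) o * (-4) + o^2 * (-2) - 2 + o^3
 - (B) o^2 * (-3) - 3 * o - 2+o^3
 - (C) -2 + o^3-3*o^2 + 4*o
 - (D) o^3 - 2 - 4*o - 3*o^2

Adding the polynomials and combining like terms:
(o^3 + o*(-5) - 4*o^2) + (o - 2 + o^2)
= o^3 - 2 - 4*o - 3*o^2
D) o^3 - 2 - 4*o - 3*o^2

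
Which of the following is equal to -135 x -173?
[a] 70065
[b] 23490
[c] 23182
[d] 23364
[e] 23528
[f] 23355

-135 * -173 = 23355
f) 23355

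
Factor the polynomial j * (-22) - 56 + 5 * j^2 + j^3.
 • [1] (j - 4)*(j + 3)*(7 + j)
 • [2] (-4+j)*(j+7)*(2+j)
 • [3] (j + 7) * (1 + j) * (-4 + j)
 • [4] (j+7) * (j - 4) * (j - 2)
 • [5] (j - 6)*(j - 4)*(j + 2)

We need to factor j * (-22) - 56 + 5 * j^2 + j^3.
The factored form is (-4+j)*(j+7)*(2+j).
2) (-4+j)*(j+7)*(2+j)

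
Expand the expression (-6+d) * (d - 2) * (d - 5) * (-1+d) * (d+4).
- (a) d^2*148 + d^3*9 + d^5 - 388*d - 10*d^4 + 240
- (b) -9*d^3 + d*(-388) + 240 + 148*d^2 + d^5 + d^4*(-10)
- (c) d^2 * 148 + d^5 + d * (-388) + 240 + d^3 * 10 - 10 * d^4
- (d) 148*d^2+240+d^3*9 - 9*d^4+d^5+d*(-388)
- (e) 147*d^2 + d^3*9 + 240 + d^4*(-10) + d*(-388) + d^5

Expanding (-6+d) * (d - 2) * (d - 5) * (-1+d) * (d+4):
= d^2*148 + d^3*9 + d^5 - 388*d - 10*d^4 + 240
a) d^2*148 + d^3*9 + d^5 - 388*d - 10*d^4 + 240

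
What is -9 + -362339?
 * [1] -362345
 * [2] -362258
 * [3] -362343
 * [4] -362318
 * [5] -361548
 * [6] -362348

-9 + -362339 = -362348
6) -362348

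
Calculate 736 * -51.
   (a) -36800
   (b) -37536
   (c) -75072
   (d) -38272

736 * -51 = -37536
b) -37536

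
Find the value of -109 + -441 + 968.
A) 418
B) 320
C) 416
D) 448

First: -109 + -441 = -550
Then: -550 + 968 = 418
A) 418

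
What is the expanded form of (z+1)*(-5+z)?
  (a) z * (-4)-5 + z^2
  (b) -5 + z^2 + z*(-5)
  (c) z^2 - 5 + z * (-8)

Expanding (z+1)*(-5+z):
= z * (-4)-5 + z^2
a) z * (-4)-5 + z^2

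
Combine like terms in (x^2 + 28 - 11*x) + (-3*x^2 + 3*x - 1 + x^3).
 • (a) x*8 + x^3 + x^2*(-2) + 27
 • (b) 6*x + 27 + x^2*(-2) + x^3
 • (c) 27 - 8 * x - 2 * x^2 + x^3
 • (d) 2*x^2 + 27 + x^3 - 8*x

Adding the polynomials and combining like terms:
(x^2 + 28 - 11*x) + (-3*x^2 + 3*x - 1 + x^3)
= 27 - 8 * x - 2 * x^2 + x^3
c) 27 - 8 * x - 2 * x^2 + x^3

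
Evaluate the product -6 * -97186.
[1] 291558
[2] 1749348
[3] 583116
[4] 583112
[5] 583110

-6 * -97186 = 583116
3) 583116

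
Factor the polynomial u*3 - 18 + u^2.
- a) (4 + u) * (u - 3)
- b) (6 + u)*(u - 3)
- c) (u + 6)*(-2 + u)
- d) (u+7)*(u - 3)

We need to factor u*3 - 18 + u^2.
The factored form is (6 + u)*(u - 3).
b) (6 + u)*(u - 3)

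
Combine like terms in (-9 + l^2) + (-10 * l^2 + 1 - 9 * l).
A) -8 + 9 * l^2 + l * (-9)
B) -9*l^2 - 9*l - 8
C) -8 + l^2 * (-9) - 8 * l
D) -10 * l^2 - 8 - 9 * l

Adding the polynomials and combining like terms:
(-9 + l^2) + (-10*l^2 + 1 - 9*l)
= -9*l^2 - 9*l - 8
B) -9*l^2 - 9*l - 8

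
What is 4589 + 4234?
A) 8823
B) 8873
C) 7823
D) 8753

4589 + 4234 = 8823
A) 8823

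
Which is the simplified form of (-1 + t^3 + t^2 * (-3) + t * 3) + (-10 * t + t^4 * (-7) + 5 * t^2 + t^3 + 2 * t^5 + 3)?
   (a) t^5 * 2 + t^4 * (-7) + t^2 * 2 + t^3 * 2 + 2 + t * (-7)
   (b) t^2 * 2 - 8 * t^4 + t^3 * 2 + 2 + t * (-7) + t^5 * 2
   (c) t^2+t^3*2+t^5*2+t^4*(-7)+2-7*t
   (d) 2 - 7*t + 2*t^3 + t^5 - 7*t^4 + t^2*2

Adding the polynomials and combining like terms:
(-1 + t^3 + t^2*(-3) + t*3) + (-10*t + t^4*(-7) + 5*t^2 + t^3 + 2*t^5 + 3)
= t^5 * 2 + t^4 * (-7) + t^2 * 2 + t^3 * 2 + 2 + t * (-7)
a) t^5 * 2 + t^4 * (-7) + t^2 * 2 + t^3 * 2 + 2 + t * (-7)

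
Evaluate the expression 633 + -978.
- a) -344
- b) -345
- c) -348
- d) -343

633 + -978 = -345
b) -345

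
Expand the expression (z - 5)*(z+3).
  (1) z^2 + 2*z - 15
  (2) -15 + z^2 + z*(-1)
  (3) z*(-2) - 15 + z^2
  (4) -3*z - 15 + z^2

Expanding (z - 5)*(z+3):
= z*(-2) - 15 + z^2
3) z*(-2) - 15 + z^2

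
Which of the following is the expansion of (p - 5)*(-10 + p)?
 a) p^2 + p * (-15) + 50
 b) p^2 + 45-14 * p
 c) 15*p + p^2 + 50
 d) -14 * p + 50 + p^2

Expanding (p - 5)*(-10 + p):
= p^2 + p * (-15) + 50
a) p^2 + p * (-15) + 50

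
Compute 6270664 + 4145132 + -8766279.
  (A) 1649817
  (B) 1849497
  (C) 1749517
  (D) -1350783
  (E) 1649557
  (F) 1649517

First: 6270664 + 4145132 = 10415796
Then: 10415796 + -8766279 = 1649517
F) 1649517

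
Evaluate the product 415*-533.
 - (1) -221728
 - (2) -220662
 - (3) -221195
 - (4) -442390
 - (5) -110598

415 * -533 = -221195
3) -221195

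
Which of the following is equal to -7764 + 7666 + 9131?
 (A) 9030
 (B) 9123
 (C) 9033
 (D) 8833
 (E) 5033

First: -7764 + 7666 = -98
Then: -98 + 9131 = 9033
C) 9033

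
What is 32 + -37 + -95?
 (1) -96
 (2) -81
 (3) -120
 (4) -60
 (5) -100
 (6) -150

First: 32 + -37 = -5
Then: -5 + -95 = -100
5) -100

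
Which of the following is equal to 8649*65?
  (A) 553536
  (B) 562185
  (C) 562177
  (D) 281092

8649 * 65 = 562185
B) 562185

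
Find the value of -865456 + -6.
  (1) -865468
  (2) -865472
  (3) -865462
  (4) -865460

-865456 + -6 = -865462
3) -865462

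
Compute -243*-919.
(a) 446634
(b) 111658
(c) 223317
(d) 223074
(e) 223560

-243 * -919 = 223317
c) 223317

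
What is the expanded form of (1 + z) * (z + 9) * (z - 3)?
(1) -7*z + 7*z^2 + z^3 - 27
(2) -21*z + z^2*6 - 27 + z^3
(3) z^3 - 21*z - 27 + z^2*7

Expanding (1 + z) * (z + 9) * (z - 3):
= z^3 - 21*z - 27 + z^2*7
3) z^3 - 21*z - 27 + z^2*7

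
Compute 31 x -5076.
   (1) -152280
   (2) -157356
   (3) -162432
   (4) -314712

31 * -5076 = -157356
2) -157356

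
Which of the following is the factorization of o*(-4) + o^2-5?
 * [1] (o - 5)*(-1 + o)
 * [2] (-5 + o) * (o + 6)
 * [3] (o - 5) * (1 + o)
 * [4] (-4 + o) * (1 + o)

We need to factor o*(-4) + o^2-5.
The factored form is (o - 5) * (1 + o).
3) (o - 5) * (1 + o)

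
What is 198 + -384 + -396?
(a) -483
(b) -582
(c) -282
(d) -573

First: 198 + -384 = -186
Then: -186 + -396 = -582
b) -582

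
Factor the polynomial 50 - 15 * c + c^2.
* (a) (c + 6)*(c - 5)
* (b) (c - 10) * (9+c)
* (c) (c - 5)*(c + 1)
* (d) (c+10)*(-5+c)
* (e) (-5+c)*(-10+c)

We need to factor 50 - 15 * c + c^2.
The factored form is (-5+c)*(-10+c).
e) (-5+c)*(-10+c)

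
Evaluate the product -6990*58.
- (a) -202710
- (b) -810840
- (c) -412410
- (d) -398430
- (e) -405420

-6990 * 58 = -405420
e) -405420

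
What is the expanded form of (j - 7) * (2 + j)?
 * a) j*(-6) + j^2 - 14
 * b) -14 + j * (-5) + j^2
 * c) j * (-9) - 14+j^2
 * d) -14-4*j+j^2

Expanding (j - 7) * (2 + j):
= -14 + j * (-5) + j^2
b) -14 + j * (-5) + j^2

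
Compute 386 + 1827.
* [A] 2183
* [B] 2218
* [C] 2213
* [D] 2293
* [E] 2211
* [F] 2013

386 + 1827 = 2213
C) 2213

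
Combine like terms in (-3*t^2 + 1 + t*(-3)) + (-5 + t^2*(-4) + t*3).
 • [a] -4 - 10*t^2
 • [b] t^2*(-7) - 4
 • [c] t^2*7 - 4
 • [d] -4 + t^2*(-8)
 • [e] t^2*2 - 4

Adding the polynomials and combining like terms:
(-3*t^2 + 1 + t*(-3)) + (-5 + t^2*(-4) + t*3)
= t^2*(-7) - 4
b) t^2*(-7) - 4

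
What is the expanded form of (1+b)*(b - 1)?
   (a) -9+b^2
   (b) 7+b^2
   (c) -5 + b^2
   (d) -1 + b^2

Expanding (1+b)*(b - 1):
= -1 + b^2
d) -1 + b^2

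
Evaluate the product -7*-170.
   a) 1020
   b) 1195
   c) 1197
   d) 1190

-7 * -170 = 1190
d) 1190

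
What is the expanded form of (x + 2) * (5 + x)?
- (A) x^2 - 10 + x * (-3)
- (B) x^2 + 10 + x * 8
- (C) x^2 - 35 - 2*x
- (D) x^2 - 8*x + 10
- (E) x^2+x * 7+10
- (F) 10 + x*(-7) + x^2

Expanding (x + 2) * (5 + x):
= x^2+x * 7+10
E) x^2+x * 7+10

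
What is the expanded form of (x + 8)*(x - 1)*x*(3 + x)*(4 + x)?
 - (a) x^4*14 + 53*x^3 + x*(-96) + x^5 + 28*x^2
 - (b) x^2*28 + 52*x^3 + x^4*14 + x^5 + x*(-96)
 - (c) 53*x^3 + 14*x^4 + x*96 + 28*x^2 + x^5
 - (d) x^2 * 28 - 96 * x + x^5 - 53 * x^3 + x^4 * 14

Expanding (x + 8)*(x - 1)*x*(3 + x)*(4 + x):
= x^4*14 + 53*x^3 + x*(-96) + x^5 + 28*x^2
a) x^4*14 + 53*x^3 + x*(-96) + x^5 + 28*x^2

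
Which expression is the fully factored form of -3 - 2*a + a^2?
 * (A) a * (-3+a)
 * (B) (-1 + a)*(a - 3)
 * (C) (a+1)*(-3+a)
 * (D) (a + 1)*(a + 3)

We need to factor -3 - 2*a + a^2.
The factored form is (a+1)*(-3+a).
C) (a+1)*(-3+a)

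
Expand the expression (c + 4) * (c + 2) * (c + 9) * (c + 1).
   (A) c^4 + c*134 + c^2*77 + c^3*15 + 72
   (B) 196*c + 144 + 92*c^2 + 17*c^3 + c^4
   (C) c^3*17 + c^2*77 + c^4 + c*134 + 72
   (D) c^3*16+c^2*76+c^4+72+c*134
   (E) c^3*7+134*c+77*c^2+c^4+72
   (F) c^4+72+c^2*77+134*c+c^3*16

Expanding (c + 4) * (c + 2) * (c + 9) * (c + 1):
= c^4+72+c^2*77+134*c+c^3*16
F) c^4+72+c^2*77+134*c+c^3*16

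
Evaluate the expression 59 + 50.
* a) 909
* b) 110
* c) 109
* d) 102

59 + 50 = 109
c) 109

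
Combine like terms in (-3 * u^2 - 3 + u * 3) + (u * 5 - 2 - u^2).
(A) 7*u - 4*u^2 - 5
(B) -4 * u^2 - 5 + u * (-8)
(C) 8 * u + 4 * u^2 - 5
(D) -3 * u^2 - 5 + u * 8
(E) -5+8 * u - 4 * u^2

Adding the polynomials and combining like terms:
(-3*u^2 - 3 + u*3) + (u*5 - 2 - u^2)
= -5+8 * u - 4 * u^2
E) -5+8 * u - 4 * u^2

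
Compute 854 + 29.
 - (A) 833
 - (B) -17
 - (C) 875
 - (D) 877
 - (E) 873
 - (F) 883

854 + 29 = 883
F) 883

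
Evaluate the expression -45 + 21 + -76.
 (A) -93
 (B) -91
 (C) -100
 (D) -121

First: -45 + 21 = -24
Then: -24 + -76 = -100
C) -100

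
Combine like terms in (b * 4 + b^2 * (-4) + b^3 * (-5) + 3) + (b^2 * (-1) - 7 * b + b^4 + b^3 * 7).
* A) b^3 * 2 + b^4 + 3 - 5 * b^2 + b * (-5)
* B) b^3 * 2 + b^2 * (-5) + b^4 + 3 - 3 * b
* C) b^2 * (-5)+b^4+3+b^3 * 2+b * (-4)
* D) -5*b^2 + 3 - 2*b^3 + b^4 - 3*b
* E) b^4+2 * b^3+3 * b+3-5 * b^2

Adding the polynomials and combining like terms:
(b*4 + b^2*(-4) + b^3*(-5) + 3) + (b^2*(-1) - 7*b + b^4 + b^3*7)
= b^3 * 2 + b^2 * (-5) + b^4 + 3 - 3 * b
B) b^3 * 2 + b^2 * (-5) + b^4 + 3 - 3 * b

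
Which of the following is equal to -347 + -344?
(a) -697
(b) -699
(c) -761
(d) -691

-347 + -344 = -691
d) -691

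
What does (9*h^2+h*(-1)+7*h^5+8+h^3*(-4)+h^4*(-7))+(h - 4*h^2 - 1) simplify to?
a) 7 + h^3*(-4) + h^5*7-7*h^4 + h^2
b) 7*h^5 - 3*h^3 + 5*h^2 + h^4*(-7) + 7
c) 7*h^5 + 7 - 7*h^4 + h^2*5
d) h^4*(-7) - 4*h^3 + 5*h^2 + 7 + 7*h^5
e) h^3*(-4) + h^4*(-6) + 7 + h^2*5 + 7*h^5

Adding the polynomials and combining like terms:
(9*h^2 + h*(-1) + 7*h^5 + 8 + h^3*(-4) + h^4*(-7)) + (h - 4*h^2 - 1)
= h^4*(-7) - 4*h^3 + 5*h^2 + 7 + 7*h^5
d) h^4*(-7) - 4*h^3 + 5*h^2 + 7 + 7*h^5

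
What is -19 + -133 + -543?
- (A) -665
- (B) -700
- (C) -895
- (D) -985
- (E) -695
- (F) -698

First: -19 + -133 = -152
Then: -152 + -543 = -695
E) -695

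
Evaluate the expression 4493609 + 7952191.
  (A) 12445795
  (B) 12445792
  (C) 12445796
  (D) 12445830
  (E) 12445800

4493609 + 7952191 = 12445800
E) 12445800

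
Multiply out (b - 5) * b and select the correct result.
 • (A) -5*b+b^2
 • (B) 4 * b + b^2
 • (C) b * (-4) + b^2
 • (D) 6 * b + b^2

Expanding (b - 5) * b:
= -5*b+b^2
A) -5*b+b^2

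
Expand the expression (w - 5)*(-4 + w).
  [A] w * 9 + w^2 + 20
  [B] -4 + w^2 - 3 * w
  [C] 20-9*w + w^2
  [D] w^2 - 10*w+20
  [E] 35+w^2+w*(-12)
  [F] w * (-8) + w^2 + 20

Expanding (w - 5)*(-4 + w):
= 20-9*w + w^2
C) 20-9*w + w^2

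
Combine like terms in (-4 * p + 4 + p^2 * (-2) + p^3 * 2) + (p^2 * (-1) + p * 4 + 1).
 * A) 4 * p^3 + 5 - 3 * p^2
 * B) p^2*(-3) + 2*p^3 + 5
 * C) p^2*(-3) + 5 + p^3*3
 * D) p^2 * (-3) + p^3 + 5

Adding the polynomials and combining like terms:
(-4*p + 4 + p^2*(-2) + p^3*2) + (p^2*(-1) + p*4 + 1)
= p^2*(-3) + 2*p^3 + 5
B) p^2*(-3) + 2*p^3 + 5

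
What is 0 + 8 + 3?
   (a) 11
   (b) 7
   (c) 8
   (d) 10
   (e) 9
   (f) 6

First: 0 + 8 = 8
Then: 8 + 3 = 11
a) 11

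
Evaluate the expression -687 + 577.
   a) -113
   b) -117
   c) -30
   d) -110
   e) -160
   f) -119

-687 + 577 = -110
d) -110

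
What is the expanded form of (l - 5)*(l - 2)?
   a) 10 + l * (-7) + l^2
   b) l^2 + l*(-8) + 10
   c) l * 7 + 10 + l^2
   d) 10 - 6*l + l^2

Expanding (l - 5)*(l - 2):
= 10 + l * (-7) + l^2
a) 10 + l * (-7) + l^2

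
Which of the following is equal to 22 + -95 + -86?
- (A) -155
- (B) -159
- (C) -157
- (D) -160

First: 22 + -95 = -73
Then: -73 + -86 = -159
B) -159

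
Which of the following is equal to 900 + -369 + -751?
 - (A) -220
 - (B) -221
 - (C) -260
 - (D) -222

First: 900 + -369 = 531
Then: 531 + -751 = -220
A) -220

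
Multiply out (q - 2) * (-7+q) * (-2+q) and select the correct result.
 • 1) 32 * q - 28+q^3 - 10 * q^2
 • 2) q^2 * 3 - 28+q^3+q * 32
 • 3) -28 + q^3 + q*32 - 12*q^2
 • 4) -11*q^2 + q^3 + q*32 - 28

Expanding (q - 2) * (-7+q) * (-2+q):
= -11*q^2 + q^3 + q*32 - 28
4) -11*q^2 + q^3 + q*32 - 28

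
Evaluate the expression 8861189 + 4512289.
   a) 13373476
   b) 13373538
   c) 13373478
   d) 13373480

8861189 + 4512289 = 13373478
c) 13373478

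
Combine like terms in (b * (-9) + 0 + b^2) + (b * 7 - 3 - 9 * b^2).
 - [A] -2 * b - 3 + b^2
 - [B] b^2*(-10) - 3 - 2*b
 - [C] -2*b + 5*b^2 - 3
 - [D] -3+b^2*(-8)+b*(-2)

Adding the polynomials and combining like terms:
(b*(-9) + 0 + b^2) + (b*7 - 3 - 9*b^2)
= -3+b^2*(-8)+b*(-2)
D) -3+b^2*(-8)+b*(-2)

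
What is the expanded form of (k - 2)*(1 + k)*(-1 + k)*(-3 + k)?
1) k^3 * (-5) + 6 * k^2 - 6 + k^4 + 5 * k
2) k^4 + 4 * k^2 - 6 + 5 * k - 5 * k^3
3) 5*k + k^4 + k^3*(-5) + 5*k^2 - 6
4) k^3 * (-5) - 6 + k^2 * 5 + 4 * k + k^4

Expanding (k - 2)*(1 + k)*(-1 + k)*(-3 + k):
= 5*k + k^4 + k^3*(-5) + 5*k^2 - 6
3) 5*k + k^4 + k^3*(-5) + 5*k^2 - 6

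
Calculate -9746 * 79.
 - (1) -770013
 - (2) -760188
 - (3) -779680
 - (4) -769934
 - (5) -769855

-9746 * 79 = -769934
4) -769934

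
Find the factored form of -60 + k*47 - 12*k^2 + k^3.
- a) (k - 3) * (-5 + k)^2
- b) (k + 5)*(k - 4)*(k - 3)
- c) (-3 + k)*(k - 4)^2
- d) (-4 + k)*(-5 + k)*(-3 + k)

We need to factor -60 + k*47 - 12*k^2 + k^3.
The factored form is (-4 + k)*(-5 + k)*(-3 + k).
d) (-4 + k)*(-5 + k)*(-3 + k)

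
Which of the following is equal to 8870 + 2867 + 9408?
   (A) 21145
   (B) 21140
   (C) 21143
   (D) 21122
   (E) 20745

First: 8870 + 2867 = 11737
Then: 11737 + 9408 = 21145
A) 21145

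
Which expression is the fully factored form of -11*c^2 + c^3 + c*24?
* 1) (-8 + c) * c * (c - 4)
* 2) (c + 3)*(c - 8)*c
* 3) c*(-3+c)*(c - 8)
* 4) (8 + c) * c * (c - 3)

We need to factor -11*c^2 + c^3 + c*24.
The factored form is c*(-3+c)*(c - 8).
3) c*(-3+c)*(c - 8)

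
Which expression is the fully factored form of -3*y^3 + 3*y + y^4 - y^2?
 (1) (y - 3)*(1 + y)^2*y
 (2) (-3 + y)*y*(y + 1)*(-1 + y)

We need to factor -3*y^3 + 3*y + y^4 - y^2.
The factored form is (-3 + y)*y*(y + 1)*(-1 + y).
2) (-3 + y)*y*(y + 1)*(-1 + y)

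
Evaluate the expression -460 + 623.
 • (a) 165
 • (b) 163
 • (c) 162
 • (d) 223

-460 + 623 = 163
b) 163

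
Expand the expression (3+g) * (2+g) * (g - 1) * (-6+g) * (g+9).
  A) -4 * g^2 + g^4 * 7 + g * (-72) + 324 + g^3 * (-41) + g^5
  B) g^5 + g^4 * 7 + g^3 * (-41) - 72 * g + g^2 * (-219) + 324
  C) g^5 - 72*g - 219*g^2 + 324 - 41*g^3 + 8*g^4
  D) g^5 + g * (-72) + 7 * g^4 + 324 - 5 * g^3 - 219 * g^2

Expanding (3+g) * (2+g) * (g - 1) * (-6+g) * (g+9):
= g^5 + g^4 * 7 + g^3 * (-41) - 72 * g + g^2 * (-219) + 324
B) g^5 + g^4 * 7 + g^3 * (-41) - 72 * g + g^2 * (-219) + 324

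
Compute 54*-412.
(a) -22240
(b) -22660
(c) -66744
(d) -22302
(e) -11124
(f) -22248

54 * -412 = -22248
f) -22248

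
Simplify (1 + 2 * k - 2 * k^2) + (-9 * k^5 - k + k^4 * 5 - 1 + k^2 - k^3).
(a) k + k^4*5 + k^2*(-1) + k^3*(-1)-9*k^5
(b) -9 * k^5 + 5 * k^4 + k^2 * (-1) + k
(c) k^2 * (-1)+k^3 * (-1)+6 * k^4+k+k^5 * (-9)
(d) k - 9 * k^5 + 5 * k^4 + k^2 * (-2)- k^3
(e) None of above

Adding the polynomials and combining like terms:
(1 + 2*k - 2*k^2) + (-9*k^5 - k + k^4*5 - 1 + k^2 - k^3)
= k + k^4*5 + k^2*(-1) + k^3*(-1)-9*k^5
a) k + k^4*5 + k^2*(-1) + k^3*(-1)-9*k^5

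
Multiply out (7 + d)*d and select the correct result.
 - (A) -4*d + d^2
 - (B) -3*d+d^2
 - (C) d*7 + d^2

Expanding (7 + d)*d:
= d*7 + d^2
C) d*7 + d^2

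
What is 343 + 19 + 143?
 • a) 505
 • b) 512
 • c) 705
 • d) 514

First: 343 + 19 = 362
Then: 362 + 143 = 505
a) 505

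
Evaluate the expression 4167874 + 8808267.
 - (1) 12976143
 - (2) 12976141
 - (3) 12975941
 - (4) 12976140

4167874 + 8808267 = 12976141
2) 12976141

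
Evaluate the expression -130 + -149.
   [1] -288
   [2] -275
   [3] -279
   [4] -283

-130 + -149 = -279
3) -279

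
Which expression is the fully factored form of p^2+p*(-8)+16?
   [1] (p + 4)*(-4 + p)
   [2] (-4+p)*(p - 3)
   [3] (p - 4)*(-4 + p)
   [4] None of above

We need to factor p^2+p*(-8)+16.
The factored form is (p - 4)*(-4 + p).
3) (p - 4)*(-4 + p)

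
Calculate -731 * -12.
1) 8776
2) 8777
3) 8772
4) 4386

-731 * -12 = 8772
3) 8772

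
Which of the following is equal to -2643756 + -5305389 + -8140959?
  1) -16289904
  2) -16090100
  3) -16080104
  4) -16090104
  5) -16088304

First: -2643756 + -5305389 = -7949145
Then: -7949145 + -8140959 = -16090104
4) -16090104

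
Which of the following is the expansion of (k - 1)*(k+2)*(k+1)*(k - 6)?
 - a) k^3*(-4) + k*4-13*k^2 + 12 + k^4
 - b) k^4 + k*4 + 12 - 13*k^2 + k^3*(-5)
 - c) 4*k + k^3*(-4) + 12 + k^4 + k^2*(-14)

Expanding (k - 1)*(k+2)*(k+1)*(k - 6):
= k^3*(-4) + k*4-13*k^2 + 12 + k^4
a) k^3*(-4) + k*4-13*k^2 + 12 + k^4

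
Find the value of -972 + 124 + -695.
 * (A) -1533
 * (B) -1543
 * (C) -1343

First: -972 + 124 = -848
Then: -848 + -695 = -1543
B) -1543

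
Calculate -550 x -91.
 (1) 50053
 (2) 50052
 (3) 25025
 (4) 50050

-550 * -91 = 50050
4) 50050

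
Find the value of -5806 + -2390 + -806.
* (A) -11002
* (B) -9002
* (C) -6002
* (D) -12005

First: -5806 + -2390 = -8196
Then: -8196 + -806 = -9002
B) -9002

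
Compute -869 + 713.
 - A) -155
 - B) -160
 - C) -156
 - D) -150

-869 + 713 = -156
C) -156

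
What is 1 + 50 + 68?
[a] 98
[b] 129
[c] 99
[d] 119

First: 1 + 50 = 51
Then: 51 + 68 = 119
d) 119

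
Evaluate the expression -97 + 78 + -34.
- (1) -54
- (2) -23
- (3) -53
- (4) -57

First: -97 + 78 = -19
Then: -19 + -34 = -53
3) -53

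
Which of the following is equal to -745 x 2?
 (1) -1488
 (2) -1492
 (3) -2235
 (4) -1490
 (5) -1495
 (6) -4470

-745 * 2 = -1490
4) -1490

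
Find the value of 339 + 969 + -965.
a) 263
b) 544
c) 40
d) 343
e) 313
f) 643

First: 339 + 969 = 1308
Then: 1308 + -965 = 343
d) 343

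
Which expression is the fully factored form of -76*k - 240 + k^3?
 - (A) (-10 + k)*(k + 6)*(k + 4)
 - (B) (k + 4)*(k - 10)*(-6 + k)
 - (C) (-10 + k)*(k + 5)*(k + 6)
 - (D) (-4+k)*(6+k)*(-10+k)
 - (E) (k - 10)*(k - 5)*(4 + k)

We need to factor -76*k - 240 + k^3.
The factored form is (-10 + k)*(k + 6)*(k + 4).
A) (-10 + k)*(k + 6)*(k + 4)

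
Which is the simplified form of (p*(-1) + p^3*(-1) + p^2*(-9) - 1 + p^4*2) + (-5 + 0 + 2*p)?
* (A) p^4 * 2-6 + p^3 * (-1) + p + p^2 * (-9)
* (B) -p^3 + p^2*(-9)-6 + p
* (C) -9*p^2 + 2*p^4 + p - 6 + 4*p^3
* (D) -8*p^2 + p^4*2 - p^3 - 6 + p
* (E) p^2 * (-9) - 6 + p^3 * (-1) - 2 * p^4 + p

Adding the polynomials and combining like terms:
(p*(-1) + p^3*(-1) + p^2*(-9) - 1 + p^4*2) + (-5 + 0 + 2*p)
= p^4 * 2-6 + p^3 * (-1) + p + p^2 * (-9)
A) p^4 * 2-6 + p^3 * (-1) + p + p^2 * (-9)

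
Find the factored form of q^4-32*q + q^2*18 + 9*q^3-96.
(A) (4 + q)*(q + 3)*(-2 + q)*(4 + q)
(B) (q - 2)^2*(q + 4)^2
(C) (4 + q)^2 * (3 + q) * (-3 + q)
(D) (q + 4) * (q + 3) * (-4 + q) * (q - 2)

We need to factor q^4-32*q + q^2*18 + 9*q^3-96.
The factored form is (4 + q)*(q + 3)*(-2 + q)*(4 + q).
A) (4 + q)*(q + 3)*(-2 + q)*(4 + q)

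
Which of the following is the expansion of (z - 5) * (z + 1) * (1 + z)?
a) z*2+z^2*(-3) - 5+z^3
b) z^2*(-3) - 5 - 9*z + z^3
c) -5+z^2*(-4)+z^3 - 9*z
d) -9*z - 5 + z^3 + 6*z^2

Expanding (z - 5) * (z + 1) * (1 + z):
= z^2*(-3) - 5 - 9*z + z^3
b) z^2*(-3) - 5 - 9*z + z^3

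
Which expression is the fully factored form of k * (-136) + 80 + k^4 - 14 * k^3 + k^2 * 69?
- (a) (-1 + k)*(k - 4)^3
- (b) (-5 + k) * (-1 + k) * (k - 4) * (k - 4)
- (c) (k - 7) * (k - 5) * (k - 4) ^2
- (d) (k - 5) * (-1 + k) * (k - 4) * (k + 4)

We need to factor k * (-136) + 80 + k^4 - 14 * k^3 + k^2 * 69.
The factored form is (-5 + k) * (-1 + k) * (k - 4) * (k - 4).
b) (-5 + k) * (-1 + k) * (k - 4) * (k - 4)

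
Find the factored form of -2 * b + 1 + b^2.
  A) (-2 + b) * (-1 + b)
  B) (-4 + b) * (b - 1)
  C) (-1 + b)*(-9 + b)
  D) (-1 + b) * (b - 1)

We need to factor -2 * b + 1 + b^2.
The factored form is (-1 + b) * (b - 1).
D) (-1 + b) * (b - 1)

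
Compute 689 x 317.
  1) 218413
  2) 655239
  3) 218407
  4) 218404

689 * 317 = 218413
1) 218413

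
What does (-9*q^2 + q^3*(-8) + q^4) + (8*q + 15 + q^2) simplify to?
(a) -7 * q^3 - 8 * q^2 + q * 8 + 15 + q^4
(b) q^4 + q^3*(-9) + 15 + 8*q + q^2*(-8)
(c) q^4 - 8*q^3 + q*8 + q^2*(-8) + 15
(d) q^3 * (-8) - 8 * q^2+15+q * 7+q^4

Adding the polynomials and combining like terms:
(-9*q^2 + q^3*(-8) + q^4) + (8*q + 15 + q^2)
= q^4 - 8*q^3 + q*8 + q^2*(-8) + 15
c) q^4 - 8*q^3 + q*8 + q^2*(-8) + 15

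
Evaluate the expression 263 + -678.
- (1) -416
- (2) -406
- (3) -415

263 + -678 = -415
3) -415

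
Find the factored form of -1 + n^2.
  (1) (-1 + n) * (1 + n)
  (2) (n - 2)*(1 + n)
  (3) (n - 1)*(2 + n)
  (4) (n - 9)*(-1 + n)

We need to factor -1 + n^2.
The factored form is (-1 + n) * (1 + n).
1) (-1 + n) * (1 + n)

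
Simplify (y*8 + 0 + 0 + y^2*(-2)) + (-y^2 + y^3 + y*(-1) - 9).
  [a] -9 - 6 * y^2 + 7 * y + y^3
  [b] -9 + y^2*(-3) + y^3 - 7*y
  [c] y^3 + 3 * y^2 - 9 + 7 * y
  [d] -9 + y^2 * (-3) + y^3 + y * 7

Adding the polynomials and combining like terms:
(y*8 + 0 + 0 + y^2*(-2)) + (-y^2 + y^3 + y*(-1) - 9)
= -9 + y^2 * (-3) + y^3 + y * 7
d) -9 + y^2 * (-3) + y^3 + y * 7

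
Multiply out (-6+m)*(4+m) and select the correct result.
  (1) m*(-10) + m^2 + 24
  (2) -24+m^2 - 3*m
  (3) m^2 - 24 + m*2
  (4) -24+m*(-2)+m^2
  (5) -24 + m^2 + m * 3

Expanding (-6+m)*(4+m):
= -24+m*(-2)+m^2
4) -24+m*(-2)+m^2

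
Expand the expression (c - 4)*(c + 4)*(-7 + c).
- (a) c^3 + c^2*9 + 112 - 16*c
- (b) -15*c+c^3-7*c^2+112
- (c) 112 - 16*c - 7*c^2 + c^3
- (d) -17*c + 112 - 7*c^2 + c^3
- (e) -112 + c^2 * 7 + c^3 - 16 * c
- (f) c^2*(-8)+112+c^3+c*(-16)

Expanding (c - 4)*(c + 4)*(-7 + c):
= 112 - 16*c - 7*c^2 + c^3
c) 112 - 16*c - 7*c^2 + c^3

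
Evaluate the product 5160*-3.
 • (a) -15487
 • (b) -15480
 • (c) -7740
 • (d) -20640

5160 * -3 = -15480
b) -15480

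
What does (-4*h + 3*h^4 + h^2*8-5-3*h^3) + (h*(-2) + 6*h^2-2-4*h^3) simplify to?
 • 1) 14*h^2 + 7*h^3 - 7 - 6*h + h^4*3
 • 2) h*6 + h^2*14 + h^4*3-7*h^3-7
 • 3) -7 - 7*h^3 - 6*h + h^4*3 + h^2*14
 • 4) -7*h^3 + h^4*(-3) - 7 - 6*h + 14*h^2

Adding the polynomials and combining like terms:
(-4*h + 3*h^4 + h^2*8 - 5 - 3*h^3) + (h*(-2) + 6*h^2 - 2 - 4*h^3)
= -7 - 7*h^3 - 6*h + h^4*3 + h^2*14
3) -7 - 7*h^3 - 6*h + h^4*3 + h^2*14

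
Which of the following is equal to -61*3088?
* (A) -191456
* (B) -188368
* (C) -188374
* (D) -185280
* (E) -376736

-61 * 3088 = -188368
B) -188368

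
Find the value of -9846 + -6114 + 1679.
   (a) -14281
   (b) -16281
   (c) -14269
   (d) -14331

First: -9846 + -6114 = -15960
Then: -15960 + 1679 = -14281
a) -14281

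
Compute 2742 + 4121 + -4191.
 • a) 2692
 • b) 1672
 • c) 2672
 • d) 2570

First: 2742 + 4121 = 6863
Then: 6863 + -4191 = 2672
c) 2672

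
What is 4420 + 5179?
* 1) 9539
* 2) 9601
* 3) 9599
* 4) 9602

4420 + 5179 = 9599
3) 9599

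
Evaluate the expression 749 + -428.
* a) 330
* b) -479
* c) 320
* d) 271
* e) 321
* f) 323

749 + -428 = 321
e) 321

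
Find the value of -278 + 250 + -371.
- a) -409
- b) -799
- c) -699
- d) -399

First: -278 + 250 = -28
Then: -28 + -371 = -399
d) -399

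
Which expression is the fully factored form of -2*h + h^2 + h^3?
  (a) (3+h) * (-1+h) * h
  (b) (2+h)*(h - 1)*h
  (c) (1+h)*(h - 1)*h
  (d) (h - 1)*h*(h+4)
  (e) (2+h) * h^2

We need to factor -2*h + h^2 + h^3.
The factored form is (2+h)*(h - 1)*h.
b) (2+h)*(h - 1)*h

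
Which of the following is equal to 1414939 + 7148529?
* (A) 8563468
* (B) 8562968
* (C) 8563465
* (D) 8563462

1414939 + 7148529 = 8563468
A) 8563468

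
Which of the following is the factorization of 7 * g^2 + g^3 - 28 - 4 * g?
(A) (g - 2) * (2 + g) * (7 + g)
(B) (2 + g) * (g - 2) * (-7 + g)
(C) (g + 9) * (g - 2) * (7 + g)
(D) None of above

We need to factor 7 * g^2 + g^3 - 28 - 4 * g.
The factored form is (g - 2) * (2 + g) * (7 + g).
A) (g - 2) * (2 + g) * (7 + g)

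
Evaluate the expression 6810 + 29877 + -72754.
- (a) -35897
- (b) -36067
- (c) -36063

First: 6810 + 29877 = 36687
Then: 36687 + -72754 = -36067
b) -36067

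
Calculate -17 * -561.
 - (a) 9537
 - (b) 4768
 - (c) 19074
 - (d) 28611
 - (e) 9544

-17 * -561 = 9537
a) 9537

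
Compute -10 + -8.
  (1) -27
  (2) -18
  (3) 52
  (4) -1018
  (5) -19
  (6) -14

-10 + -8 = -18
2) -18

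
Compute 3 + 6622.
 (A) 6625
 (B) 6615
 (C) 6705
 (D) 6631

3 + 6622 = 6625
A) 6625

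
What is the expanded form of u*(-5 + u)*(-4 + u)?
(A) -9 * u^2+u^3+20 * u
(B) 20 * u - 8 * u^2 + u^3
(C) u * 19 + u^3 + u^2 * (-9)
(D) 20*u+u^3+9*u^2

Expanding u*(-5 + u)*(-4 + u):
= -9 * u^2+u^3+20 * u
A) -9 * u^2+u^3+20 * u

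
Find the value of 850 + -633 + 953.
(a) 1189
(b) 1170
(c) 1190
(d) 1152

First: 850 + -633 = 217
Then: 217 + 953 = 1170
b) 1170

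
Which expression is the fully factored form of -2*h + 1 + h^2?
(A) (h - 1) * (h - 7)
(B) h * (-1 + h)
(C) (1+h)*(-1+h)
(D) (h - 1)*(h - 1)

We need to factor -2*h + 1 + h^2.
The factored form is (h - 1)*(h - 1).
D) (h - 1)*(h - 1)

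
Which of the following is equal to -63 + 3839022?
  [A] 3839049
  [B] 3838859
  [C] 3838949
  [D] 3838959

-63 + 3839022 = 3838959
D) 3838959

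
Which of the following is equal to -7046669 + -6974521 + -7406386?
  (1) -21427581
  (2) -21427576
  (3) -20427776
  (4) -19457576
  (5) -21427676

First: -7046669 + -6974521 = -14021190
Then: -14021190 + -7406386 = -21427576
2) -21427576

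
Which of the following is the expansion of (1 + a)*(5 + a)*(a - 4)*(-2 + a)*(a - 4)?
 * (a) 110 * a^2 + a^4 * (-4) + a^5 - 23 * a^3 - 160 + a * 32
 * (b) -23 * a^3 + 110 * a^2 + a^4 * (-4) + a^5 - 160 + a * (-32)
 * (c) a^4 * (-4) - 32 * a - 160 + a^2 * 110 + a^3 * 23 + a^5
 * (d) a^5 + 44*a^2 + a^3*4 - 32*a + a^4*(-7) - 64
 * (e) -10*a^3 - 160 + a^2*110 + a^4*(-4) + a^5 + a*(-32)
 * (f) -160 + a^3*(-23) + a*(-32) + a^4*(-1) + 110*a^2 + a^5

Expanding (1 + a)*(5 + a)*(a - 4)*(-2 + a)*(a - 4):
= -23 * a^3 + 110 * a^2 + a^4 * (-4) + a^5 - 160 + a * (-32)
b) -23 * a^3 + 110 * a^2 + a^4 * (-4) + a^5 - 160 + a * (-32)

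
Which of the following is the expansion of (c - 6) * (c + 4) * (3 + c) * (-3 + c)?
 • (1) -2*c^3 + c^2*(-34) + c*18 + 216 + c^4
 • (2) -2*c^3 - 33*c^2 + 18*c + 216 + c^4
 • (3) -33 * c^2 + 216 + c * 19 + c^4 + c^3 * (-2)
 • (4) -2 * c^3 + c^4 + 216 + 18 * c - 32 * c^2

Expanding (c - 6) * (c + 4) * (3 + c) * (-3 + c):
= -2*c^3 - 33*c^2 + 18*c + 216 + c^4
2) -2*c^3 - 33*c^2 + 18*c + 216 + c^4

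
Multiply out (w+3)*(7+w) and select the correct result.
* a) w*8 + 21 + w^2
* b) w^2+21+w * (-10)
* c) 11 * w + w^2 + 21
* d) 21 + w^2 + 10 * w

Expanding (w+3)*(7+w):
= 21 + w^2 + 10 * w
d) 21 + w^2 + 10 * w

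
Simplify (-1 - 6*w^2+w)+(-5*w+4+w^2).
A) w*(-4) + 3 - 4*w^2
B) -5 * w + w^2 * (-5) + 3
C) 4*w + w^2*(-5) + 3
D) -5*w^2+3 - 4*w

Adding the polynomials and combining like terms:
(-1 - 6*w^2 + w) + (-5*w + 4 + w^2)
= -5*w^2+3 - 4*w
D) -5*w^2+3 - 4*w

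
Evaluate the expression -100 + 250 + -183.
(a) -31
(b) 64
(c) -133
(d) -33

First: -100 + 250 = 150
Then: 150 + -183 = -33
d) -33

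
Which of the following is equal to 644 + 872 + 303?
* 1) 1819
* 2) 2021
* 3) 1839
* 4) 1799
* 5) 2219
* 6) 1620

First: 644 + 872 = 1516
Then: 1516 + 303 = 1819
1) 1819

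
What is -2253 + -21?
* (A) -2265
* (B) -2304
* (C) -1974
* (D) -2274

-2253 + -21 = -2274
D) -2274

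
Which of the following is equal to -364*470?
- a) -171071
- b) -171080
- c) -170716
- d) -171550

-364 * 470 = -171080
b) -171080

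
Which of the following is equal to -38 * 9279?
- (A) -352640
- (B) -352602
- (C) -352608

-38 * 9279 = -352602
B) -352602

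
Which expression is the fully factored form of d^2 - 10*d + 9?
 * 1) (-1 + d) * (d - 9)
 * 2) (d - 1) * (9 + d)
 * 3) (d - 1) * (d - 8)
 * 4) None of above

We need to factor d^2 - 10*d + 9.
The factored form is (-1 + d) * (d - 9).
1) (-1 + d) * (d - 9)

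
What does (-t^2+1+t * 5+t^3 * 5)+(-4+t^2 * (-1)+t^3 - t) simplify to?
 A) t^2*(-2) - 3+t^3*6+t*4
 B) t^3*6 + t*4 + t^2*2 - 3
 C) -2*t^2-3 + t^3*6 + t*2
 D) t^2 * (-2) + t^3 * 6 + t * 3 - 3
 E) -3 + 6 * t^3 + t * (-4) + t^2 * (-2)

Adding the polynomials and combining like terms:
(-t^2 + 1 + t*5 + t^3*5) + (-4 + t^2*(-1) + t^3 - t)
= t^2*(-2) - 3+t^3*6+t*4
A) t^2*(-2) - 3+t^3*6+t*4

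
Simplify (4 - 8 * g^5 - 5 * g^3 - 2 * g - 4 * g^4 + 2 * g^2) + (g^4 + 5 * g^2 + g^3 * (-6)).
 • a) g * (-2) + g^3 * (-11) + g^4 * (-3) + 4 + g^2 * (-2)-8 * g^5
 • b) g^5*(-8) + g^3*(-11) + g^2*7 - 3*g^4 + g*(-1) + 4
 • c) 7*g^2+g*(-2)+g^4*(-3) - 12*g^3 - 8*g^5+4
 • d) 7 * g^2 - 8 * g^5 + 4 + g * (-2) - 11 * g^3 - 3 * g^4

Adding the polynomials and combining like terms:
(4 - 8*g^5 - 5*g^3 - 2*g - 4*g^4 + 2*g^2) + (g^4 + 5*g^2 + g^3*(-6))
= 7 * g^2 - 8 * g^5 + 4 + g * (-2) - 11 * g^3 - 3 * g^4
d) 7 * g^2 - 8 * g^5 + 4 + g * (-2) - 11 * g^3 - 3 * g^4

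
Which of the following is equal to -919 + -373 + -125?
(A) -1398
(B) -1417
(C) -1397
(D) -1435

First: -919 + -373 = -1292
Then: -1292 + -125 = -1417
B) -1417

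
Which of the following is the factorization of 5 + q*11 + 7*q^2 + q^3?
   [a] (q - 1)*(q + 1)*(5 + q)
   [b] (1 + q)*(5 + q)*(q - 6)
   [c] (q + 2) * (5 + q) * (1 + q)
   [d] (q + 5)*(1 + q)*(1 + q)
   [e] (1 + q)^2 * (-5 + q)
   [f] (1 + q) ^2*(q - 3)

We need to factor 5 + q*11 + 7*q^2 + q^3.
The factored form is (q + 5)*(1 + q)*(1 + q).
d) (q + 5)*(1 + q)*(1 + q)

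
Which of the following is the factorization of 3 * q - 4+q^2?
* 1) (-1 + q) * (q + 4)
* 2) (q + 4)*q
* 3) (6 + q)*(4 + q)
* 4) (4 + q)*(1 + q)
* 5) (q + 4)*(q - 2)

We need to factor 3 * q - 4+q^2.
The factored form is (-1 + q) * (q + 4).
1) (-1 + q) * (q + 4)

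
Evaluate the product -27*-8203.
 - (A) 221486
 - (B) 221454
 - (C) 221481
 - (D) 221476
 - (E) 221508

-27 * -8203 = 221481
C) 221481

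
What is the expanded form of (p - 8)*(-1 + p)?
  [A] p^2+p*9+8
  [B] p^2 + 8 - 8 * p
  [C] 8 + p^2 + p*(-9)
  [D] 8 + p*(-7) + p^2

Expanding (p - 8)*(-1 + p):
= 8 + p^2 + p*(-9)
C) 8 + p^2 + p*(-9)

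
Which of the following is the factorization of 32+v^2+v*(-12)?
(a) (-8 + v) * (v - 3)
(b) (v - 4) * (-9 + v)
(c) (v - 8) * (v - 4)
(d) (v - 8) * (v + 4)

We need to factor 32+v^2+v*(-12).
The factored form is (v - 8) * (v - 4).
c) (v - 8) * (v - 4)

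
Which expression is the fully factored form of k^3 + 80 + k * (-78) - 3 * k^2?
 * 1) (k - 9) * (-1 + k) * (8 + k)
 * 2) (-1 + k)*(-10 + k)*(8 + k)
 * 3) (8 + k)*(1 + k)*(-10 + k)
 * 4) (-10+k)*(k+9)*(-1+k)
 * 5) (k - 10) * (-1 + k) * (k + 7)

We need to factor k^3 + 80 + k * (-78) - 3 * k^2.
The factored form is (-1 + k)*(-10 + k)*(8 + k).
2) (-1 + k)*(-10 + k)*(8 + k)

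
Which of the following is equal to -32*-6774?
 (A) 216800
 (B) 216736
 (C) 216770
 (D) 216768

-32 * -6774 = 216768
D) 216768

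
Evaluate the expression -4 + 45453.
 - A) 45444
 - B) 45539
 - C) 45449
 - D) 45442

-4 + 45453 = 45449
C) 45449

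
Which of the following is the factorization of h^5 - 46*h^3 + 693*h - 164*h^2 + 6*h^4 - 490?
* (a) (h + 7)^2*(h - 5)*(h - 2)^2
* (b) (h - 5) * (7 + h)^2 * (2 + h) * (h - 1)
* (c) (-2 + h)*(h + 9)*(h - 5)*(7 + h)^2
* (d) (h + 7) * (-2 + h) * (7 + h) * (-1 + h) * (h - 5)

We need to factor h^5 - 46*h^3 + 693*h - 164*h^2 + 6*h^4 - 490.
The factored form is (h + 7) * (-2 + h) * (7 + h) * (-1 + h) * (h - 5).
d) (h + 7) * (-2 + h) * (7 + h) * (-1 + h) * (h - 5)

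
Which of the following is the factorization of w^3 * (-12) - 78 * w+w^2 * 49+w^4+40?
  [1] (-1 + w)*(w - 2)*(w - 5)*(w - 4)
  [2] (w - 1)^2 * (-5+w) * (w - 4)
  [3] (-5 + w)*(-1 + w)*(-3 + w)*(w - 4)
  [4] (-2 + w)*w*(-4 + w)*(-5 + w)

We need to factor w^3 * (-12) - 78 * w+w^2 * 49+w^4+40.
The factored form is (-1 + w)*(w - 2)*(w - 5)*(w - 4).
1) (-1 + w)*(w - 2)*(w - 5)*(w - 4)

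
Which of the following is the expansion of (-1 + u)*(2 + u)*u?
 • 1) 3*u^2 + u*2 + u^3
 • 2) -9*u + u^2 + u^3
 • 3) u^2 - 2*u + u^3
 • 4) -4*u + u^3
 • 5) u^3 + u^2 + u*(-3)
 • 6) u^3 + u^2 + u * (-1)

Expanding (-1 + u)*(2 + u)*u:
= u^2 - 2*u + u^3
3) u^2 - 2*u + u^3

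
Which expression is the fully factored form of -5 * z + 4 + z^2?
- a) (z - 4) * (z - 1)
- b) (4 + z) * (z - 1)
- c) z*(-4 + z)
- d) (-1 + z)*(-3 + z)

We need to factor -5 * z + 4 + z^2.
The factored form is (z - 4) * (z - 1).
a) (z - 4) * (z - 1)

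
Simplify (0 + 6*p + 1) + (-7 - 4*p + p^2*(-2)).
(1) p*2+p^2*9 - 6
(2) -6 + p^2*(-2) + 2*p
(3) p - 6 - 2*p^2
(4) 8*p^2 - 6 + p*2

Adding the polynomials and combining like terms:
(0 + 6*p + 1) + (-7 - 4*p + p^2*(-2))
= -6 + p^2*(-2) + 2*p
2) -6 + p^2*(-2) + 2*p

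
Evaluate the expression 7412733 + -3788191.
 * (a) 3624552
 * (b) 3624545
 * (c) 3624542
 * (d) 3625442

7412733 + -3788191 = 3624542
c) 3624542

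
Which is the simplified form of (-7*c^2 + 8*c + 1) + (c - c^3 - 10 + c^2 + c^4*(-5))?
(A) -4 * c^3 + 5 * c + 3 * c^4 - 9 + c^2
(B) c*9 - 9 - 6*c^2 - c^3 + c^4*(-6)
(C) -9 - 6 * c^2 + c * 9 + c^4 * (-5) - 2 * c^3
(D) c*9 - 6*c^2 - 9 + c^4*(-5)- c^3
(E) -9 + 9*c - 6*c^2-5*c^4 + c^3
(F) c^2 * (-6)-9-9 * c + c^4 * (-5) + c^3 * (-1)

Adding the polynomials and combining like terms:
(-7*c^2 + 8*c + 1) + (c - c^3 - 10 + c^2 + c^4*(-5))
= c*9 - 6*c^2 - 9 + c^4*(-5)- c^3
D) c*9 - 6*c^2 - 9 + c^4*(-5)- c^3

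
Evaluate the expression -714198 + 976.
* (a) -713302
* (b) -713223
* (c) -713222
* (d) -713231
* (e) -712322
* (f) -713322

-714198 + 976 = -713222
c) -713222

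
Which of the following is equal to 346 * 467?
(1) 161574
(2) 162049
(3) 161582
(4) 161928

346 * 467 = 161582
3) 161582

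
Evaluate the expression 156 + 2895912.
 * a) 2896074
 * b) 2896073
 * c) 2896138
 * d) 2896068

156 + 2895912 = 2896068
d) 2896068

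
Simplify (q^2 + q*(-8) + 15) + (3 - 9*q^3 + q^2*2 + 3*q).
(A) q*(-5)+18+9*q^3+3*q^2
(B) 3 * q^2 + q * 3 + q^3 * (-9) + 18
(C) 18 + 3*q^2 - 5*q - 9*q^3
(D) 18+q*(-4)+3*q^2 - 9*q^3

Adding the polynomials and combining like terms:
(q^2 + q*(-8) + 15) + (3 - 9*q^3 + q^2*2 + 3*q)
= 18 + 3*q^2 - 5*q - 9*q^3
C) 18 + 3*q^2 - 5*q - 9*q^3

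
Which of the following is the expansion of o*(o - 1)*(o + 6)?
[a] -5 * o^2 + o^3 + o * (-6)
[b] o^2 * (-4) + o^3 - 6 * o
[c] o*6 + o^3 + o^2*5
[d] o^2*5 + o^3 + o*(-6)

Expanding o*(o - 1)*(o + 6):
= o^2*5 + o^3 + o*(-6)
d) o^2*5 + o^3 + o*(-6)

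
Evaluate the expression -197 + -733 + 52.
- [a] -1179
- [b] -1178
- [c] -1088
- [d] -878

First: -197 + -733 = -930
Then: -930 + 52 = -878
d) -878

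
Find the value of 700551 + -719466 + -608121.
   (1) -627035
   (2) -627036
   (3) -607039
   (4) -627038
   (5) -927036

First: 700551 + -719466 = -18915
Then: -18915 + -608121 = -627036
2) -627036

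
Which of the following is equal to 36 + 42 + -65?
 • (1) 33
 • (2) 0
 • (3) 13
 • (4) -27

First: 36 + 42 = 78
Then: 78 + -65 = 13
3) 13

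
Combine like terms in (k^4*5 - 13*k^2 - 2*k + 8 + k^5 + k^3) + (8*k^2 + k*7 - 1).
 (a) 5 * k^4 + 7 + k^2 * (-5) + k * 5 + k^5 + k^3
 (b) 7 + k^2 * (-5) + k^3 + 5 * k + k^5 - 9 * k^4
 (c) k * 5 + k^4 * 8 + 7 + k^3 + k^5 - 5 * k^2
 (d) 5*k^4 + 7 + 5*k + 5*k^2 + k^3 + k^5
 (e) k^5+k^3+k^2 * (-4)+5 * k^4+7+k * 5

Adding the polynomials and combining like terms:
(k^4*5 - 13*k^2 - 2*k + 8 + k^5 + k^3) + (8*k^2 + k*7 - 1)
= 5 * k^4 + 7 + k^2 * (-5) + k * 5 + k^5 + k^3
a) 5 * k^4 + 7 + k^2 * (-5) + k * 5 + k^5 + k^3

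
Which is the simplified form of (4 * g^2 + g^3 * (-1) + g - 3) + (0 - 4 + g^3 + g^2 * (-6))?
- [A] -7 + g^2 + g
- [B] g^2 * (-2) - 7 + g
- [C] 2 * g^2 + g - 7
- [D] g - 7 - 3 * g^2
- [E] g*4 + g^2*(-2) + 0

Adding the polynomials and combining like terms:
(4*g^2 + g^3*(-1) + g - 3) + (0 - 4 + g^3 + g^2*(-6))
= g^2 * (-2) - 7 + g
B) g^2 * (-2) - 7 + g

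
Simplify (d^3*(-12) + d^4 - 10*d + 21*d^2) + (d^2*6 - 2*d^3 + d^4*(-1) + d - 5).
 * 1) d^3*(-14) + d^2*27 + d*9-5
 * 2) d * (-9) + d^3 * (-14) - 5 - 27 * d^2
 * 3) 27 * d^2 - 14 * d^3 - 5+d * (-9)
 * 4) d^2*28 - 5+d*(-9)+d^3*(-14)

Adding the polynomials and combining like terms:
(d^3*(-12) + d^4 - 10*d + 21*d^2) + (d^2*6 - 2*d^3 + d^4*(-1) + d - 5)
= 27 * d^2 - 14 * d^3 - 5+d * (-9)
3) 27 * d^2 - 14 * d^3 - 5+d * (-9)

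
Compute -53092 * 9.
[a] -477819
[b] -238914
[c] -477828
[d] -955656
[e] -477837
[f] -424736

-53092 * 9 = -477828
c) -477828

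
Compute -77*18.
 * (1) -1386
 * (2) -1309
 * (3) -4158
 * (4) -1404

-77 * 18 = -1386
1) -1386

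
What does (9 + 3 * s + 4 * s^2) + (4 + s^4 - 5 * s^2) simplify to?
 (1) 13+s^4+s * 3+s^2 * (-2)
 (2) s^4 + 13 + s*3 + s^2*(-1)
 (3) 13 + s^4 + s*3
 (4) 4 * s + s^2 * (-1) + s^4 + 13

Adding the polynomials and combining like terms:
(9 + 3*s + 4*s^2) + (4 + s^4 - 5*s^2)
= s^4 + 13 + s*3 + s^2*(-1)
2) s^4 + 13 + s*3 + s^2*(-1)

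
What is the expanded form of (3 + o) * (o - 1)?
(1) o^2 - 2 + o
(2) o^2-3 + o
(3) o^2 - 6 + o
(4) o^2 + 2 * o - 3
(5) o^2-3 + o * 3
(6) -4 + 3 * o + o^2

Expanding (3 + o) * (o - 1):
= o^2 + 2 * o - 3
4) o^2 + 2 * o - 3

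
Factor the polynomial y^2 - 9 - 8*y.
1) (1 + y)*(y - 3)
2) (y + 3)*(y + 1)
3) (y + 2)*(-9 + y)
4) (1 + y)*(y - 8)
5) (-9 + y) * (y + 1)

We need to factor y^2 - 9 - 8*y.
The factored form is (-9 + y) * (y + 1).
5) (-9 + y) * (y + 1)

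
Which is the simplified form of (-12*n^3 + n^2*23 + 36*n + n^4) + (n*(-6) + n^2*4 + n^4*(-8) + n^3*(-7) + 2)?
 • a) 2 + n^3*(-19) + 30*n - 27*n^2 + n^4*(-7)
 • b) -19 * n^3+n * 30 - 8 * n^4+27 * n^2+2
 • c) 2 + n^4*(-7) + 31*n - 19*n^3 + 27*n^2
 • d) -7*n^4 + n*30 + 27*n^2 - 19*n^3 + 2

Adding the polynomials and combining like terms:
(-12*n^3 + n^2*23 + 36*n + n^4) + (n*(-6) + n^2*4 + n^4*(-8) + n^3*(-7) + 2)
= -7*n^4 + n*30 + 27*n^2 - 19*n^3 + 2
d) -7*n^4 + n*30 + 27*n^2 - 19*n^3 + 2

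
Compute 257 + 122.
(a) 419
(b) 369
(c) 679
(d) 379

257 + 122 = 379
d) 379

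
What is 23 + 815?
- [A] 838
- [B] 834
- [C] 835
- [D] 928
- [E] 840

23 + 815 = 838
A) 838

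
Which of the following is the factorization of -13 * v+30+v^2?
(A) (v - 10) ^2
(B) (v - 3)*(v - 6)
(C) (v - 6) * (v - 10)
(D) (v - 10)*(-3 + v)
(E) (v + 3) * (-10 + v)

We need to factor -13 * v+30+v^2.
The factored form is (v - 10)*(-3 + v).
D) (v - 10)*(-3 + v)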